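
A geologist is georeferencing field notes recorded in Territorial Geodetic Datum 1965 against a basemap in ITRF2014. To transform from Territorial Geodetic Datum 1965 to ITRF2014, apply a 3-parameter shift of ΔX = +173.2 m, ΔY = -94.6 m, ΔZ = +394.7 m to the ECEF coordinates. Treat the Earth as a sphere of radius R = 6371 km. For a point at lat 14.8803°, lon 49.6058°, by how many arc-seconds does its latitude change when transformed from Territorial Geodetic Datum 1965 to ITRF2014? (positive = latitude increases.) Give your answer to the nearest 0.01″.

Δφ = 12.02″

sin φ = 0.256801, cos φ = 0.966464, sin λ = 0.761604, cos λ = 0.648043.
North component: ΔN = −sin φ cos λ·ΔX − sin φ sin λ·ΔY + cos φ·ΔZ = −(0.256801)(0.648043)(173.2) − (0.256801)(0.761604)(-94.6) + (0.966464)(394.7) = 371.14 m.
1° of latitude spans πR/180 = 111195 m, so Δφ = 371.14 / 111195 × 3600 = 12.016″.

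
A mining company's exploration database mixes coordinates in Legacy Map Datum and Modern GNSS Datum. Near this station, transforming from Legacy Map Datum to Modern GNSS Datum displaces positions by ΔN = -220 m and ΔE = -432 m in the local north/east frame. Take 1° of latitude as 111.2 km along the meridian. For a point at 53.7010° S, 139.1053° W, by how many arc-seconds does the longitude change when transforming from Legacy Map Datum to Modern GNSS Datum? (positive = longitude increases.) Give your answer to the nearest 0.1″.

Δλ = -23.6″

At latitude -53.7010°, cos φ = 0.591999.
1° of longitude at this latitude = 111.2 × cos φ = 65.83 km, so Δλ = -432.0 / 65830.3 = -0.0065623° = -23.624″.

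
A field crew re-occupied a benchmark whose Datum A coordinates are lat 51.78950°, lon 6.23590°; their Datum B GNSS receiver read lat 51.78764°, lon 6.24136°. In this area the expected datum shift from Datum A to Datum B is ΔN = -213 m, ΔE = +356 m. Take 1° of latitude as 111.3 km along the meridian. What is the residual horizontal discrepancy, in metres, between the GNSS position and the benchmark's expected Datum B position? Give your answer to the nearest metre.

21 m

Observed coordinate differences: Δφ = -0.00186°, Δλ = +0.00546°.
Converting to metres (1° lat = 111300 m, cos φ = 0.618552): observed ΔN = -207.0 m, observed ΔE = 375.9 m.
Subtracting the expected shift leaves a residual of -207.0 − (-213) = 6.0 m north and 375.9 − (356) = 19.9 m east.
Residual distance = √(6.0² + 19.9²) = 20.8 m.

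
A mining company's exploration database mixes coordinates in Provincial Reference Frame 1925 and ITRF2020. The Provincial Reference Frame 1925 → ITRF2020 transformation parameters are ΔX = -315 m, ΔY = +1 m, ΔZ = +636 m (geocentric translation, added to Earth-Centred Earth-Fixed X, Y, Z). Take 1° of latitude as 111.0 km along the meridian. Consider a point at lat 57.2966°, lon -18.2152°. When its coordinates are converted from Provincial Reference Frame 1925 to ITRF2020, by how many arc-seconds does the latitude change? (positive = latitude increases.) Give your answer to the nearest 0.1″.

sin φ = 0.841479, cos φ = 0.540290, sin λ = -0.312587, cos λ = 0.949889.
North component: ΔN = −sin φ cos λ·ΔX − sin φ sin λ·ΔY + cos φ·ΔZ = −(0.841479)(0.949889)(-315) − (0.841479)(-0.312587)(1) + (0.540290)(636) = 595.67 m.
1° of latitude spans 111000 m, so Δφ = 595.67 / 111000 × 3600 = 19.319″.

Δφ = 19.3″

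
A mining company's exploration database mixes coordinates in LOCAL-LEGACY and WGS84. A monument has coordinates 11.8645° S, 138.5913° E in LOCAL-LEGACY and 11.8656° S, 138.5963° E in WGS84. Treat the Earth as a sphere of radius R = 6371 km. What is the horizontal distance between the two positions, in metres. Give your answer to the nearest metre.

558 m

Δφ = -11.8656° − -11.8645° = -0.0011°; Δλ = 138.5963° − 138.5913° = +0.0050°.
1° along a meridian = πR/180 = 111195 m.
ΔN = Δφ × 111195 = -122.3 m; ΔE = Δλ × 111195 × cos(-11.8645°) = +0.0050 × 111195 × 0.978637 = 544.1 m.
Distance = √(ΔE² + ΔN²) = √(544.1² + (-122.3)²) = 557.7 m.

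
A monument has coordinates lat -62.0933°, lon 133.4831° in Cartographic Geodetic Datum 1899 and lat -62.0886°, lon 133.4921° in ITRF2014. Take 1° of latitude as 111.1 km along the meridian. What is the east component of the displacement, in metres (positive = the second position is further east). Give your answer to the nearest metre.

ΔE = 468 m

Δφ = -62.0886° − -62.0933° = +0.0047°; Δλ = 133.4921° − 133.4831° = +0.0090°.
ΔN = Δφ × 111100 = 522.2 m; ΔE = Δλ × 111100 × cos(-62.0933°) = +0.0090 × 111100 × 0.468033 = 468.0 m.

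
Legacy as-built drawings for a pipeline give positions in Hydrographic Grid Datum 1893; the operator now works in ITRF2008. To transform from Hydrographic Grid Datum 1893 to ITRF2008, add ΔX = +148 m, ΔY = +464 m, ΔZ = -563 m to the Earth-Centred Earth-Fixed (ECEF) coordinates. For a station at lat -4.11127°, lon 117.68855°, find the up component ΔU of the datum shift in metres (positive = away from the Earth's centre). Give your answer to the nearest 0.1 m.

The local up (radial) axis is (cos φ cos λ, cos φ sin λ, sin φ), giving ΔU = -68.593 + 409.808 + 40.364 = 381.58 m.

ΔU = 381.6 m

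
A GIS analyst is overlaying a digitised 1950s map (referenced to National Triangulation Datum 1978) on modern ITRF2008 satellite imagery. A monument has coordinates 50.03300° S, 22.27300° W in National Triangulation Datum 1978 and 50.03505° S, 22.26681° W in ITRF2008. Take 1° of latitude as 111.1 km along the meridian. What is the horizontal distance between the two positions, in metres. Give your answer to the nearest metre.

497 m

Δφ = -50.03505° − -50.03300° = -0.00205°; Δλ = -22.26681° − -22.27300° = +0.00619°.
ΔN = Δφ × 111100 = -227.8 m; ΔE = Δλ × 111100 × cos(-50.03300°) = +0.00619 × 111100 × 0.642346 = 441.7 m.
Distance = √(ΔE² + ΔN²) = √(441.7² + (-227.8)²) = 497.0 m.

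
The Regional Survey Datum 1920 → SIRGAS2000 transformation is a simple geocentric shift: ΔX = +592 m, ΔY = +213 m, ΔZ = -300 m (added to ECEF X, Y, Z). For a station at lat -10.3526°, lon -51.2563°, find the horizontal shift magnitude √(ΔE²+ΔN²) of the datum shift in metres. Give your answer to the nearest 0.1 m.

648.7 m

The local east axis at (φ, λ) is (−sin λ, cos λ, 0), so ΔE = −sin(-51.2563°)·592 + cos(-51.2563°)·213 = 595.04 m.
The local north axis is (−sin φ cos λ, −sin φ sin λ, cos φ), giving ΔN = 66.580 − 29.854 − 295.116 = -258.39 m.
Horizontal magnitude = √(ΔE² + ΔN²) = √(595.04² + (-258.39)²) = 648.72 m.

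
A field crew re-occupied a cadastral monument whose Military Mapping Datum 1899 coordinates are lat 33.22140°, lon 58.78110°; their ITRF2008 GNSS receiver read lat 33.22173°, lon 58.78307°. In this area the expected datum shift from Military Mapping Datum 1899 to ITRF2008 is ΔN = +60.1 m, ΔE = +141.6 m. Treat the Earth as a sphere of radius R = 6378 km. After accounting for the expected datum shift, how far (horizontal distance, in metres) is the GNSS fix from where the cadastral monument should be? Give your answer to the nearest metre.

48 m

Observed coordinate differences: Δφ = +0.00033°, Δλ = +0.00197°.
Converting to metres (1° lat = 111317 m, cos φ = 0.836560): observed ΔN = 36.7 m, observed ΔE = 183.5 m.
Subtracting the expected shift leaves a residual of 36.7 − (60.1) = -23.4 m north and 183.5 − (141.6) = 41.9 m east.
Residual distance = √((-23.4)² + 41.9²) = 47.9 m.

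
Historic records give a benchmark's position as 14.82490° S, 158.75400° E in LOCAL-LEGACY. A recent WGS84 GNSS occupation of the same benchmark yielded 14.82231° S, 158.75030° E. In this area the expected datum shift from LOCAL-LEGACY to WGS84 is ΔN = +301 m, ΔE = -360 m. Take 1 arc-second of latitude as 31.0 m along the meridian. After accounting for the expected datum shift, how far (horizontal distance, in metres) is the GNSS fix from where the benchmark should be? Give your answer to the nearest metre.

41 m

Observed coordinate differences: Δφ = +0.00259°, Δλ = -0.00370°.
Converting to metres (1° lat = 111600 m, cos φ = 0.966712): observed ΔN = 289.0 m, observed ΔE = -399.2 m.
Subtracting the expected shift leaves a residual of 289.0 − (301) = -12.0 m north and -399.2 − (-360) = -39.2 m east.
Residual distance = √((-12.0)² + (-39.2)²) = 41.0 m.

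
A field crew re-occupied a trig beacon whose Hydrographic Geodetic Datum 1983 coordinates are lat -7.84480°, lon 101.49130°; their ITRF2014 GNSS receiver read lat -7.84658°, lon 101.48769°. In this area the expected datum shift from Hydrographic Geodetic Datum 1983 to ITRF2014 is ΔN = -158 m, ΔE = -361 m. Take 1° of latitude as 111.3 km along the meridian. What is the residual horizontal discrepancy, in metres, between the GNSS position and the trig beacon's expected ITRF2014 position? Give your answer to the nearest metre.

55 m

Observed coordinate differences: Δφ = -0.00178°, Δλ = -0.00361°.
Converting to metres (1° lat = 111300 m, cos φ = 0.990641): observed ΔN = -198.1 m, observed ΔE = -398.0 m.
Subtracting the expected shift leaves a residual of -198.1 − (-158) = -40.1 m north and -398.0 − (-361) = -37.0 m east.
Residual distance = √((-40.1)² + (-37.0)²) = 54.6 m.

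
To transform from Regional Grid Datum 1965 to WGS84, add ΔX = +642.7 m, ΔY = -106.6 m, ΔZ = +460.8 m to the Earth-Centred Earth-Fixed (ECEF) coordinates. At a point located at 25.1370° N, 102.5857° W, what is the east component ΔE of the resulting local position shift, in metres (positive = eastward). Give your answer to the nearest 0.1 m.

ΔE = 650.5 m

The local east axis at (φ, λ) is (−sin λ, cos λ, 0), so ΔE = −sin(-102.5857°)·642.7 + cos(-102.5857°)·(-106.6) = 650.48 m.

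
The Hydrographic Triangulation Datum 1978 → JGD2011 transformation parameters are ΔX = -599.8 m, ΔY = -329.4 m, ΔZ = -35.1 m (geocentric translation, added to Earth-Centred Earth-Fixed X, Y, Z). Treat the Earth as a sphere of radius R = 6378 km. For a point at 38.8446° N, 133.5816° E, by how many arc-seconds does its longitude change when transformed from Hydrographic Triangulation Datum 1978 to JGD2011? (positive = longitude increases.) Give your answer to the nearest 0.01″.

sin φ = 0.627210, cos φ = 0.778850, sin λ = 0.724393, cos λ = -0.689387.
East component: ΔE = −sin λ·ΔX + cos λ·ΔY = −(0.724393)(-599.8) + (-0.689387)(-329.4) = 661.58 m.
1° of latitude spans πR/180 = 111317 m; at latitude φ, 1° of longitude spans that × cos φ = 86699.3 m, so Δλ = 661.58 / 86699.3 × 3600 = 27.470″.

Δλ = 27.47″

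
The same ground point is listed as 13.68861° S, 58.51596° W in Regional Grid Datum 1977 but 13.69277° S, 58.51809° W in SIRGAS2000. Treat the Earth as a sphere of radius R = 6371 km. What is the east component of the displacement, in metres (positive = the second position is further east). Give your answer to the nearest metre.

Δφ = -13.69277° − -13.68861° = -0.00416°; Δλ = -58.51809° − -58.51596° = -0.00213°.
1° along a meridian = πR/180 = 111195 m.
ΔN = Δφ × 111195 = -462.6 m; ΔE = Δλ × 111195 × cos(-13.68861°) = -0.00213 × 111195 × 0.971596 = -230.1 m.

ΔE = -230 m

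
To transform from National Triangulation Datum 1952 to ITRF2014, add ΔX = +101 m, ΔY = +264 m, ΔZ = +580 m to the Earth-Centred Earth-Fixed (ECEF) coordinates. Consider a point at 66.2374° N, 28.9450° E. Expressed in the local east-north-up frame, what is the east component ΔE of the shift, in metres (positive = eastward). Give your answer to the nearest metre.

ΔE = 182 m

The local east axis at (φ, λ) is (−sin λ, cos λ, 0), so ΔE = −sin(28.9450°)·101 + cos(28.9450°)·264 = 182.14 m.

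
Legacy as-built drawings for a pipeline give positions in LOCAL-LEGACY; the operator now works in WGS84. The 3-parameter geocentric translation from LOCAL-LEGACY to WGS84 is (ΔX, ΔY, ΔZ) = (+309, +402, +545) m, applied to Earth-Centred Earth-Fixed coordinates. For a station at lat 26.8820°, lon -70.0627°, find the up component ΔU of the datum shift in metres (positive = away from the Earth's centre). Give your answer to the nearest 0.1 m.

At φ = 26.8820°, λ = -70.0627°: sin φ = 0.452155, cos φ = 0.891940, sin λ = -0.940066, cos λ = 0.340992.
ΔU = cos φ cos λ·ΔX + cos φ sin λ·ΔY + sin φ·ΔZ = (0.891940)(0.340992)(309) + (0.891940)(-0.940066)(402) + (0.452155)(545) = 3.33 m.

ΔU = 3.3 m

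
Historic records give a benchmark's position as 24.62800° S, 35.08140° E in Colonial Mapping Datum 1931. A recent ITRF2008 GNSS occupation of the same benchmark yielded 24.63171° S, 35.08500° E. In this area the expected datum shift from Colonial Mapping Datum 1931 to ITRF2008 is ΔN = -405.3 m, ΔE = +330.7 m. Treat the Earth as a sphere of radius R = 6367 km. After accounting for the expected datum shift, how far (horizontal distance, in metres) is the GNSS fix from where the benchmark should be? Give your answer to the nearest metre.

Observed coordinate differences: Δφ = -0.00371°, Δλ = +0.00360°.
Converting to metres (1° lat = 111125 m, cos φ = 0.909033): observed ΔN = -412.3 m, observed ΔE = 363.7 m.
Subtracting the expected shift leaves a residual of -412.3 − (-405.3) = -7.0 m north and 363.7 − (330.7) = 33.0 m east.
Residual distance = √((-7.0)² + 33.0²) = 33.7 m.

34 m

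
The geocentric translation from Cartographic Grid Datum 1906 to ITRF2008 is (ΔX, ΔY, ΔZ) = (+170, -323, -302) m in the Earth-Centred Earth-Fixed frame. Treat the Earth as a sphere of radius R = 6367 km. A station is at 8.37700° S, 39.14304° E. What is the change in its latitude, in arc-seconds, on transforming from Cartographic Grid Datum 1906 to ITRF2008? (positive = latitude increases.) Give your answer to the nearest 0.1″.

Δφ = -10.0″

sin φ = -0.145686, cos φ = 0.989331, sin λ = 0.631259, cos λ = 0.775572.
North component: ΔN = −sin φ cos λ·ΔX − sin φ sin λ·ΔY + cos φ·ΔZ = −(-0.145686)(0.775572)(170) − (-0.145686)(0.631259)(-323) + (0.989331)(-302) = -309.27 m.
1° of latitude spans πR/180 = 111125 m, so Δφ = -309.27 / 111125 × 3600 = -10.019″.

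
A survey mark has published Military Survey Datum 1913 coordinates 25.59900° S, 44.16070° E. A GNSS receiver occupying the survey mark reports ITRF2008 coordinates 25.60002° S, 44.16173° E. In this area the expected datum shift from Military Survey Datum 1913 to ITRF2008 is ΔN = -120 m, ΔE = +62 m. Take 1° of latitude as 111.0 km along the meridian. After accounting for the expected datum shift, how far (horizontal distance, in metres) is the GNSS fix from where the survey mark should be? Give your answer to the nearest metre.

Observed coordinate differences: Δφ = -0.00102°, Δλ = +0.00103°.
Converting to metres (1° lat = 111000 m, cos φ = 0.901840): observed ΔN = -113.2 m, observed ΔE = 103.1 m.
Subtracting the expected shift leaves a residual of -113.2 − (-120) = 6.8 m north and 103.1 − (62) = 41.1 m east.
Residual distance = √(6.8² + 41.1²) = 41.7 m.

42 m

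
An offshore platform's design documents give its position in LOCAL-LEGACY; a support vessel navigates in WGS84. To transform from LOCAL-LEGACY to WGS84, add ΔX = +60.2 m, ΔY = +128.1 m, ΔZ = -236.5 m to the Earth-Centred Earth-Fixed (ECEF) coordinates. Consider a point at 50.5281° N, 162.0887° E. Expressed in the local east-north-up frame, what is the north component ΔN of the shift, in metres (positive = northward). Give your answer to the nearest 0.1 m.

ΔN = -136.5 m

At φ = 50.5281°, λ = 162.0887°: sin φ = 0.771936, cos φ = 0.635700, sin λ = 0.307544, cos λ = -0.951534.
ΔN = −sin φ cos λ·ΔX − sin φ sin λ·ΔY + cos φ·ΔZ = −(0.771936)(-0.951534)(60.2) − (0.771936)(0.307544)(128.1) + (0.635700)(-236.5) = -136.54 m.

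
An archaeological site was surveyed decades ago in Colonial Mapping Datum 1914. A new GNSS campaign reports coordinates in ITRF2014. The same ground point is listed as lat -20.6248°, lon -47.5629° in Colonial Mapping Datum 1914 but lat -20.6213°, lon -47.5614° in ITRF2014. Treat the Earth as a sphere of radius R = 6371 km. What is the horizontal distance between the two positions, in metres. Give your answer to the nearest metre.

419 m

Δφ = -20.6213° − -20.6248° = +0.0035°; Δλ = -47.5614° − -47.5629° = +0.0015°.
1° along a meridian = πR/180 = 111195 m.
ΔN = Δφ × 111195 = 389.2 m; ΔE = Δλ × 111195 × cos(-20.6248°) = +0.0015 × 111195 × 0.935907 = 156.1 m.
Distance = √(ΔE² + ΔN²) = √(156.1² + 389.2²) = 419.3 m.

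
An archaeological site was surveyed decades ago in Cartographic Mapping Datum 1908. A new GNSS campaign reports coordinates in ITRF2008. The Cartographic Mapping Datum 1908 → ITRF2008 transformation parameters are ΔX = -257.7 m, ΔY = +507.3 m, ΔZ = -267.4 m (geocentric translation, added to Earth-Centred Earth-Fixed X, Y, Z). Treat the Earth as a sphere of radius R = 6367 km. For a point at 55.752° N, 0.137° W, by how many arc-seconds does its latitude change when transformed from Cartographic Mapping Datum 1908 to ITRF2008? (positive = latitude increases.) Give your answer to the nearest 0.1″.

Δφ = 2.1″

sin φ = 0.826609, cos φ = 0.562776, sin λ = -0.002391, cos λ = 0.999997.
North component: ΔN = −sin φ cos λ·ΔX − sin φ sin λ·ΔY + cos φ·ΔZ = −(0.826609)(0.999997)(-257.7) − (0.826609)(-0.002391)(507.3) + (0.562776)(-267.4) = 63.53 m.
1° of latitude spans πR/180 = 111125 m, so Δφ = 63.53 / 111125 × 3600 = 2.058″.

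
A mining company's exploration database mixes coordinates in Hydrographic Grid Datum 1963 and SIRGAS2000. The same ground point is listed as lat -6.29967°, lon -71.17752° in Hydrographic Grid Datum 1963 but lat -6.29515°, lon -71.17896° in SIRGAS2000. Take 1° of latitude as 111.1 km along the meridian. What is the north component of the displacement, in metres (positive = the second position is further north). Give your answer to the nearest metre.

ΔN = 502 m

Δφ = -6.29515° − -6.29967° = +0.00452°; Δλ = -71.17896° − -71.17752° = -0.00144°.
ΔN = Δφ × 111100 = 502.2 m; ΔE = Δλ × 111100 × cos(-6.29967°) = -0.00144 × 111100 × 0.993962 = -159.0 m.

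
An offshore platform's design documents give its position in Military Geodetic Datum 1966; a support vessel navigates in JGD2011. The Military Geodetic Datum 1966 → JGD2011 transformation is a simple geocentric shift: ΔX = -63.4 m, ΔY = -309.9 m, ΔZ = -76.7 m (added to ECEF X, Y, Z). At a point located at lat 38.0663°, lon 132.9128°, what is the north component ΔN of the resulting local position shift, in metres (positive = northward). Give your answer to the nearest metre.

ΔN = 53 m

At φ = 38.0663°, λ = 132.9128°: sin φ = 0.616573, cos φ = 0.787298, sin λ = 0.732391, cos λ = -0.680885.
ΔN = −sin φ cos λ·ΔX − sin φ sin λ·ΔY + cos φ·ΔZ = −(0.616573)(-0.680885)(-63.4) − (0.616573)(0.732391)(-309.9) + (0.787298)(-76.7) = 52.94 m.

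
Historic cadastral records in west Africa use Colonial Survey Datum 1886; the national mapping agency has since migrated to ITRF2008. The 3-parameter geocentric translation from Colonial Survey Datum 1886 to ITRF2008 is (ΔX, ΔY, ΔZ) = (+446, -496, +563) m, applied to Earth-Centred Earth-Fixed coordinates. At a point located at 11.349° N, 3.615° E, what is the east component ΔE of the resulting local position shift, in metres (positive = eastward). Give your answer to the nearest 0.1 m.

ΔE = -523.1 m

At φ = 11.349°, λ = 3.615°: sin φ = 0.196785, cos φ = 0.980447, sin λ = 0.063052, cos λ = 0.998010.
ΔE = −sin λ·ΔX + cos λ·ΔY = −(0.063052)·(446) + (0.998010)·(-496) = -523.13 m.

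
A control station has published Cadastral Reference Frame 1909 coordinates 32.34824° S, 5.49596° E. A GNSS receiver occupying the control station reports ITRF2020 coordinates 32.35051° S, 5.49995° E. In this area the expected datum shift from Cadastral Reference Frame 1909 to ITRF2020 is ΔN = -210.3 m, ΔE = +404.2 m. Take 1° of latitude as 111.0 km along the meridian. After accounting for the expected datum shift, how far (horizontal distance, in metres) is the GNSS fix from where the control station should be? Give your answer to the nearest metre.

Observed coordinate differences: Δφ = -0.00227°, Δλ = +0.00399°.
Converting to metres (1° lat = 111000 m, cos φ = 0.844812): observed ΔN = -252.0 m, observed ΔE = 374.2 m.
Subtracting the expected shift leaves a residual of -252.0 − (-210.3) = -41.7 m north and 374.2 − (404.2) = -30.0 m east.
Residual distance = √((-41.7)² + (-30.0)²) = 51.4 m.

51 m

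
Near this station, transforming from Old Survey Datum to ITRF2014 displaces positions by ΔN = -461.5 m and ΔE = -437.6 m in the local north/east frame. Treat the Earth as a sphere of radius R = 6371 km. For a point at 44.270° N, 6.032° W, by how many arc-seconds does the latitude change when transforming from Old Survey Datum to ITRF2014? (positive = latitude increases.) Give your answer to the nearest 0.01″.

Δφ = -14.94″

On a sphere of radius R, 1 rad of latitude = R, so Δφ = ΔN / R = -461.5 / 6371000 = -7.2438e-05 rad = -14.941″.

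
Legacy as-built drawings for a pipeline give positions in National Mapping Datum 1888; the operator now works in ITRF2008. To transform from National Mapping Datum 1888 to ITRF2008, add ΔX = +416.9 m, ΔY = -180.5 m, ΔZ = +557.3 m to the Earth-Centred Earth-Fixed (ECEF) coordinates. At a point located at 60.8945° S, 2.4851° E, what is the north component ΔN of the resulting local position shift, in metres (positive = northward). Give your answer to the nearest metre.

ΔN = 628 m

The local north axis is (−sin φ cos λ, −sin φ sin λ, cos φ), giving ΔN = 363.914 − 6.838 + 271.081 = 628.16 m.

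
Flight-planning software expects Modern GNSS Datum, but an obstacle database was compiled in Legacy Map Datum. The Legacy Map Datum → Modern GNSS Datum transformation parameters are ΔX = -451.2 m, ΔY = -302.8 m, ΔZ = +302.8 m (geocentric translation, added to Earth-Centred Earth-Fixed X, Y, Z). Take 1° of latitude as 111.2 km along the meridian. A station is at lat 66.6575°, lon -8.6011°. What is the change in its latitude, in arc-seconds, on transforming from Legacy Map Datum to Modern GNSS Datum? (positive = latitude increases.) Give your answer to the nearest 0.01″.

sin φ = 0.918153, cos φ = 0.396227, sin λ = -0.149554, cos λ = 0.988754.
North component: ΔN = −sin φ cos λ·ΔX − sin φ sin λ·ΔY + cos φ·ΔZ = −(0.918153)(0.988754)(-451.2) − (0.918153)(-0.149554)(-302.8) + (0.396227)(302.8) = 488.01 m.
1° of latitude spans 111200 m, so Δφ = 488.01 / 111200 × 3600 = 15.799″.

Δφ = 15.80″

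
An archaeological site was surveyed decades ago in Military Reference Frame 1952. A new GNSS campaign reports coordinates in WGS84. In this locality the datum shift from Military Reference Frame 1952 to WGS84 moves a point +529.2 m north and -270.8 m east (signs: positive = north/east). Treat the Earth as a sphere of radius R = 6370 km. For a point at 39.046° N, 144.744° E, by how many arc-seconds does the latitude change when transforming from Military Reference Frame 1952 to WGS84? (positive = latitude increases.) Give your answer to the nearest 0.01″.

On a sphere of radius R, 1 rad of latitude = R, so Δφ = ΔN / R = 529.2 / 6370000 = 8.3077e-05 rad = 17.136″.

Δφ = 17.14″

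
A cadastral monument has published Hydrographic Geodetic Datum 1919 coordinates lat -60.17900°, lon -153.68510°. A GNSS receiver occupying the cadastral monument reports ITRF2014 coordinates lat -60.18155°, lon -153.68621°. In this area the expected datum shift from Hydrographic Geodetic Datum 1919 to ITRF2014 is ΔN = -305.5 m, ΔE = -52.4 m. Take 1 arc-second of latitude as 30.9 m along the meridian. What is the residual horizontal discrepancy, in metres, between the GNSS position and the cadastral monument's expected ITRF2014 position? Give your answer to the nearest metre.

24 m

Observed coordinate differences: Δφ = -0.00255°, Δλ = -0.00111°.
Converting to metres (1° lat = 111240 m, cos φ = 0.497292): observed ΔN = -283.7 m, observed ΔE = -61.4 m.
Subtracting the expected shift leaves a residual of -283.7 − (-305.5) = 21.8 m north and -61.4 − (-52.4) = -9.0 m east.
Residual distance = √(21.8² + (-9.0)²) = 23.6 m.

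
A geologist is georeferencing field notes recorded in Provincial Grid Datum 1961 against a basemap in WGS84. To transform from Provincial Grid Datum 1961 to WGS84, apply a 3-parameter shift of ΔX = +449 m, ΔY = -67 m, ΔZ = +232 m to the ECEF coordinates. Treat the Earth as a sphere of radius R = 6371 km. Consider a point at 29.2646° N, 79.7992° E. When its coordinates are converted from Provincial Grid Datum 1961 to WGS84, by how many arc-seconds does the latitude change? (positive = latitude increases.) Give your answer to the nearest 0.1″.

sin φ = 0.488844, cos φ = 0.872371, sin λ = 0.984193, cos λ = 0.177098.
North component: ΔN = −sin φ cos λ·ΔX − sin φ sin λ·ΔY + cos φ·ΔZ = −(0.488844)(0.177098)(449) − (0.488844)(0.984193)(-67) + (0.872371)(232) = 195.75 m.
1° of latitude spans πR/180 = 111195 m, so Δφ = 195.75 / 111195 × 3600 = 6.338″.

Δφ = 6.3″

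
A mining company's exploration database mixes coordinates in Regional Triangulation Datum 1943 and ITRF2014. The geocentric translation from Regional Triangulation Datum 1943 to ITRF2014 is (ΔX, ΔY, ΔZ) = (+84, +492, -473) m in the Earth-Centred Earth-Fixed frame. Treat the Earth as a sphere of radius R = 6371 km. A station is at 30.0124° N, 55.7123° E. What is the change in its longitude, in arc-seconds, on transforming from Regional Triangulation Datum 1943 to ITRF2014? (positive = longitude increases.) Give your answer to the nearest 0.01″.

Δλ = 7.77″

sin φ = 0.500187, cos φ = 0.865917, sin λ = 0.826219, cos λ = 0.563349.
East component: ΔE = −sin λ·ΔX + cos λ·ΔY = −(0.826219)(84) + (0.563349)(492) = 207.77 m.
1° of latitude spans πR/180 = 111195 m; at latitude φ, 1° of longitude spans that × cos φ = 96285.6 m, so Δλ = 207.77 / 96285.6 × 3600 = 7.768″.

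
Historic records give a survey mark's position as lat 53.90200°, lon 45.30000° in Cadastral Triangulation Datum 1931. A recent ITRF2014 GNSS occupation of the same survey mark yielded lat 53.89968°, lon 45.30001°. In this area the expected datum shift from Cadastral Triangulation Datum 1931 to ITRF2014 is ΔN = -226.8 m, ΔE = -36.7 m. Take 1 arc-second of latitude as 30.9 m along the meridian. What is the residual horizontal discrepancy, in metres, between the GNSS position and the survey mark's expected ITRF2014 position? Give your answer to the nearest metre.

49 m

Observed coordinate differences: Δφ = -0.00232°, Δλ = +0.00001°.
Converting to metres (1° lat = 111240 m, cos φ = 0.589168): observed ΔN = -258.1 m, observed ΔE = 0.7 m.
Subtracting the expected shift leaves a residual of -258.1 − (-226.8) = -31.3 m north and 0.7 − (-36.7) = 37.4 m east.
Residual distance = √((-31.3)² + 37.4²) = 48.7 m.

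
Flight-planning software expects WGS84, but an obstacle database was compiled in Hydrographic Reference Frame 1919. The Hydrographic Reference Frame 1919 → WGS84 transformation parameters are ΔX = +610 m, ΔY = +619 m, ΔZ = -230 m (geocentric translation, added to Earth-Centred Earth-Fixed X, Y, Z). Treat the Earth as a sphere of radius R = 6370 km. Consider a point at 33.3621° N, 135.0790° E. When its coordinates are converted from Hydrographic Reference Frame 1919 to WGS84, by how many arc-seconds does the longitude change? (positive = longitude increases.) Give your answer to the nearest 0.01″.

Δλ = -33.69″

sin φ = 0.549928, cos φ = 0.835212, sin λ = 0.706131, cos λ = -0.708081.
East component: ΔE = −sin λ·ΔX + cos λ·ΔY = −(0.706131)(610) + (-0.708081)(619) = -869.04 m.
1° of latitude spans πR/180 = 111177 m; at latitude φ, 1° of longitude spans that × cos φ = 92856.7 m, so Δλ = -869.04 / 92856.7 × 3600 = -33.692″.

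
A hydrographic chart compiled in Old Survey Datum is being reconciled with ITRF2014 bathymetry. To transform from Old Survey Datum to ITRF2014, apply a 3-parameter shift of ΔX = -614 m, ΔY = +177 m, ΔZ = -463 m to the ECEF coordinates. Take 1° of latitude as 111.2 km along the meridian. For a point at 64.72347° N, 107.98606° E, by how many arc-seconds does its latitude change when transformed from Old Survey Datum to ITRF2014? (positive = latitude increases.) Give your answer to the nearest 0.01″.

sin φ = 0.904258, cos φ = 0.426987, sin λ = 0.951132, cos λ = -0.308786.
North component: ΔN = −sin φ cos λ·ΔX − sin φ sin λ·ΔY + cos φ·ΔZ = −(0.904258)(-0.308786)(-614) − (0.904258)(0.951132)(177) + (0.426987)(-463) = -521.37 m.
1° of latitude spans 111200 m, so Δφ = -521.37 / 111200 × 3600 = -16.879″.

Δφ = -16.88″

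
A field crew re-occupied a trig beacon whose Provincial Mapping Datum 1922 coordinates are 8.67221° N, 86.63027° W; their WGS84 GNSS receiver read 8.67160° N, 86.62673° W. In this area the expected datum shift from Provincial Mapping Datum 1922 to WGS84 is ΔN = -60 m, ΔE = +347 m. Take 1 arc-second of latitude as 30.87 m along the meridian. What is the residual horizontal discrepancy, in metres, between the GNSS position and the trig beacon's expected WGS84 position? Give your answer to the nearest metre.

43 m

Observed coordinate differences: Δφ = -0.00061°, Δλ = +0.00354°.
Converting to metres (1° lat = 111132 m, cos φ = 0.988567): observed ΔN = -67.8 m, observed ΔE = 388.9 m.
Subtracting the expected shift leaves a residual of -67.8 − (-60) = -7.8 m north and 388.9 − (347) = 41.9 m east.
Residual distance = √((-7.8)² + 41.9²) = 42.6 m.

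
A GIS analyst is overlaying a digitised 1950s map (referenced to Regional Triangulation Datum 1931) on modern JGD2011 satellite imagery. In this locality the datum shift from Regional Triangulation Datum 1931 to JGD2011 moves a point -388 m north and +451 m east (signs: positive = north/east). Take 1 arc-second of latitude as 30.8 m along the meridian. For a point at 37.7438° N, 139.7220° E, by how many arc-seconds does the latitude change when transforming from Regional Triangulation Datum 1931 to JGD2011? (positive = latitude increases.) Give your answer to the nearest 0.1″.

1″ of latitude = 30.80 m, so Δφ = -388.0 / 30.80 = -12.597″.

Δφ = -12.6″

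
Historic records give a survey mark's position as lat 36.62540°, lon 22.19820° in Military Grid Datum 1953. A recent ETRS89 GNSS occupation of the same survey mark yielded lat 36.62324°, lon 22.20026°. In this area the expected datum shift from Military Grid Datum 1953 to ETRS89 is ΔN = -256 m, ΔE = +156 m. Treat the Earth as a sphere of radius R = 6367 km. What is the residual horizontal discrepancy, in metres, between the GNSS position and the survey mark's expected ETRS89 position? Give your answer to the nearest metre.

32 m

Observed coordinate differences: Δφ = -0.00216°, Δλ = +0.00206°.
Converting to metres (1° lat = 111125 m, cos φ = 0.802553): observed ΔN = -240.0 m, observed ΔE = 183.7 m.
Subtracting the expected shift leaves a residual of -240.0 − (-256) = 16.0 m north and 183.7 − (156) = 27.7 m east.
Residual distance = √(16.0² + 27.7²) = 32.0 m.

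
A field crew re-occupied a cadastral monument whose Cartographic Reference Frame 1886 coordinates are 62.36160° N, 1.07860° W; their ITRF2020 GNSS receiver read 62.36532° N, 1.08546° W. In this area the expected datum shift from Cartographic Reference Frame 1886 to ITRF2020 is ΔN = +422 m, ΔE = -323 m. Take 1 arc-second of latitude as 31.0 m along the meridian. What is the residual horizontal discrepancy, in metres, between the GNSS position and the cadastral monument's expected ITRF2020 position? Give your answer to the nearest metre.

33 m

Observed coordinate differences: Δφ = +0.00372°, Δλ = -0.00686°.
Converting to metres (1° lat = 111600 m, cos φ = 0.463890): observed ΔN = 415.2 m, observed ΔE = -355.1 m.
Subtracting the expected shift leaves a residual of 415.2 − (422) = -6.8 m north and -355.1 − (-323) = -32.1 m east.
Residual distance = √((-6.8)² + (-32.1)²) = 32.9 m.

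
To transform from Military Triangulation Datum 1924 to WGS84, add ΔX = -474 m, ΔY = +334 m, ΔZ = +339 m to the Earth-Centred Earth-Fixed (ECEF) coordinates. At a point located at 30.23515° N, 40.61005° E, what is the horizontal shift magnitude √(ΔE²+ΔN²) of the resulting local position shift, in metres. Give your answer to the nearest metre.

670 m

The local east axis at (φ, λ) is (−sin λ, cos λ, 0), so ΔE = −sin(40.61005°)·(-474) + cos(40.61005°)·334 = 562.09 m.
The local north axis is (−sin φ cos λ, −sin φ sin λ, cos φ), giving ΔN = 181.198 − 109.473 + 292.884 = 364.61 m.
Horizontal magnitude = √(ΔE² + ΔN²) = √(562.09² + 364.61²) = 669.99 m.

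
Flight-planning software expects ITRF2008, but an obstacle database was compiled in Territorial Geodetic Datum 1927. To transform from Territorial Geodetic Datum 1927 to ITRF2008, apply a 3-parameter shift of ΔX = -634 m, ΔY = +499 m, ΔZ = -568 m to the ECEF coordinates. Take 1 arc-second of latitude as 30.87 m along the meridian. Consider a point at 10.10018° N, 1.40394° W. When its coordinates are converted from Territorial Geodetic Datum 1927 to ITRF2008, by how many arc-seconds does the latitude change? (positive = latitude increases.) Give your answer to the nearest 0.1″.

sin φ = 0.175370, cos φ = 0.984503, sin λ = -0.024501, cos λ = 0.999700.
North component: ΔN = −sin φ cos λ·ΔX − sin φ sin λ·ΔY + cos φ·ΔZ = −(0.175370)(0.999700)(-634) − (0.175370)(-0.024501)(499) + (0.984503)(-568) = -445.90 m.
1° of latitude spans 3600 × 30.87 = 111132 m, so Δφ = -445.90 / 111132 × 3600 = -14.445″.

Δφ = -14.4″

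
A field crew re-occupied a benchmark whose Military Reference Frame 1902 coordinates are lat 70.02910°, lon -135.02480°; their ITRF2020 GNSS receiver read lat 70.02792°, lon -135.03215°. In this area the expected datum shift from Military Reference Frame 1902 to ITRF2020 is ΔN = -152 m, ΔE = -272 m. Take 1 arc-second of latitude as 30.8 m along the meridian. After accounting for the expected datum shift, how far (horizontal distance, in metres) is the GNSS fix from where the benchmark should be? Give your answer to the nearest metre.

Observed coordinate differences: Δφ = -0.00118°, Δλ = -0.00735°.
Converting to metres (1° lat = 110880 m, cos φ = 0.341543): observed ΔN = -130.8 m, observed ΔE = -278.3 m.
Subtracting the expected shift leaves a residual of -130.8 − (-152) = 21.2 m north and -278.3 − (-272) = -6.3 m east.
Residual distance = √(21.2² + (-6.3)²) = 22.1 m.

22 m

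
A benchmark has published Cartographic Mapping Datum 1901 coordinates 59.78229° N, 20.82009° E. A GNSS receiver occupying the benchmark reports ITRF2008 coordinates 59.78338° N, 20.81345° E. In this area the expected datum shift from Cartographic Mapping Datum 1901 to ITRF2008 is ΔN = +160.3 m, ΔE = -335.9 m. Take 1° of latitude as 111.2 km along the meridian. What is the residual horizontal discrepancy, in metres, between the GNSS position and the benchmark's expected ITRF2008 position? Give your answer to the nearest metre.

53 m

Observed coordinate differences: Δφ = +0.00109°, Δλ = -0.00664°.
Converting to metres (1° lat = 111200 m, cos φ = 0.503287): observed ΔN = 121.2 m, observed ΔE = -371.6 m.
Subtracting the expected shift leaves a residual of 121.2 − (160.3) = -39.1 m north and -371.6 − (-335.9) = -35.7 m east.
Residual distance = √((-39.1)² + (-35.7)²) = 52.9 m.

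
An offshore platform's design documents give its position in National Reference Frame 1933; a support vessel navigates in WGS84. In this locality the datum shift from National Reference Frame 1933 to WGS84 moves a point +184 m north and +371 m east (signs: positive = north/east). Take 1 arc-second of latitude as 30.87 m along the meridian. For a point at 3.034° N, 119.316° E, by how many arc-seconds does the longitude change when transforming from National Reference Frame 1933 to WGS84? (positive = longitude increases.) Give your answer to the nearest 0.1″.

At latitude 3.034°, cos φ = 0.998598.
1″ of longitude at this latitude = 30.87 × cos φ = 30.8267 m, so Δλ = 371.0 / 30.8267 = 12.035″.

Δλ = 12.0″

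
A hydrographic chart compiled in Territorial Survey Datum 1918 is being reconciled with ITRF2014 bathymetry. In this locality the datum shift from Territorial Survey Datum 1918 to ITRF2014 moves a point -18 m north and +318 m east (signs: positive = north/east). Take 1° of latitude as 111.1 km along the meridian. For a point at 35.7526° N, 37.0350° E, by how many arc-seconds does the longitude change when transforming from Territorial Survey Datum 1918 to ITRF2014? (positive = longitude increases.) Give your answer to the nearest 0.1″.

Δλ = 12.7″

At latitude 35.7526°, cos φ = 0.811547.
1° of longitude at this latitude = 111.1 × cos φ = 90.16 km, so Δλ = 318.0 / 90162.9 = 0.0035269° = 12.697″.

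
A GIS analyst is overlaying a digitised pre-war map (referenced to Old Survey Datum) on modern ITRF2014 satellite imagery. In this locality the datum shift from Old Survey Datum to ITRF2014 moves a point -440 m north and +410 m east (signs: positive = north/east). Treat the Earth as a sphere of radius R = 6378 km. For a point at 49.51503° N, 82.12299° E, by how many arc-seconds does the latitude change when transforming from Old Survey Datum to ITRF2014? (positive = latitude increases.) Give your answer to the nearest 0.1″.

Δφ = -14.2″

On a sphere of radius R, 1 rad of latitude = R, so Δφ = ΔN / R = -440.0 / 6378000 = -6.8987e-05 rad = -14.230″.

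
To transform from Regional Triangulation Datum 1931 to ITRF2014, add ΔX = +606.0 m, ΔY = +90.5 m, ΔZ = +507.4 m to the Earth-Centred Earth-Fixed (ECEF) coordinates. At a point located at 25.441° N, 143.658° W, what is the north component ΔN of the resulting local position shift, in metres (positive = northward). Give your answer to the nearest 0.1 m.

At φ = 25.441°, λ = -143.658°: sin φ = 0.429581, cos φ = 0.903028, sin λ = -0.592604, cos λ = -0.805494.
ΔN = −sin φ cos λ·ΔX − sin φ sin λ·ΔY + cos φ·ΔZ = −(0.429581)(-0.805494)(606.0) − (0.429581)(-0.592604)(90.5) + (0.903028)(507.4) = 690.93 m.

ΔN = 690.9 m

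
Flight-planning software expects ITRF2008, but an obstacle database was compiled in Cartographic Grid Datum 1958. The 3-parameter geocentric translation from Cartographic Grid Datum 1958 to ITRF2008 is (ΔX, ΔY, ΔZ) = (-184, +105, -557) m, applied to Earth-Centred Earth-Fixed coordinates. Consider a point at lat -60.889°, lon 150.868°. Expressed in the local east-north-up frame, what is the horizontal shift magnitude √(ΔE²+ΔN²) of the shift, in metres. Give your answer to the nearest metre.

86 m

At φ = -60.889°, λ = 150.868°: sin φ = -0.873679, cos φ = 0.486503, sin λ = 0.486823, cos λ = -0.873500.
ΔE = −sin λ·ΔX + cos λ·ΔY = −(0.486823)·(-184) + (-0.873500)·(105) = -2.14 m.
ΔN = −sin φ cos λ·ΔX − sin φ sin λ·ΔY + cos φ·ΔZ = −(-0.873679)(-0.873500)(-184) − (-0.873679)(0.486823)(105) + (0.486503)(-557) = -85.90 m.
Horizontal magnitude = √(ΔE² + ΔN²) = √((-2.14)² + (-85.90)²) = 85.93 m.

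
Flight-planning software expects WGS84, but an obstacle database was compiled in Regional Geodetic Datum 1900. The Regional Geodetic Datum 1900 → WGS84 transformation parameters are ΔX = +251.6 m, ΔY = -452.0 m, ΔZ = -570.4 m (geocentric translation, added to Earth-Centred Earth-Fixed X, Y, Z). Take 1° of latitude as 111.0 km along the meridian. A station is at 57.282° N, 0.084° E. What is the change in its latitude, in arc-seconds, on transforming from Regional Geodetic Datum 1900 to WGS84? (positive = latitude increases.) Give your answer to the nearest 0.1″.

Δφ = -16.8″

sin φ = 0.841341, cos φ = 0.540505, sin λ = 0.001466, cos λ = 0.999999.
North component: ΔN = −sin φ cos λ·ΔX − sin φ sin λ·ΔY + cos φ·ΔZ = −(0.841341)(0.999999)(251.6) − (0.841341)(0.001466)(-452.0) + (0.540505)(-570.4) = -519.43 m.
1° of latitude spans 111000 m, so Δφ = -519.43 / 111000 × 3600 = -16.846″.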